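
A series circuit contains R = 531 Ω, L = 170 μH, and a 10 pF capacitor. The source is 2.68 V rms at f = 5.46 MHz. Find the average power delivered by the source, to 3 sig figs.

ω = 2πf = 3.431e+07 rad/s
X_L = ωL = 5830 Ω
X_C = 1/(ωC) = 2910 Ω
Net reactance X = X_L − X_C = 2920 Ω
Z = 531 + j2920 Ω
|Z| = √(531² + 2920²) = 2970 Ω
∠Z = arctan(2920/531) = 79.7°
I = V/|Z| = 904 μA
P = VI cos φ = 2.68 × 0.000904 × cos(79.7°) = 434 μW

434 μW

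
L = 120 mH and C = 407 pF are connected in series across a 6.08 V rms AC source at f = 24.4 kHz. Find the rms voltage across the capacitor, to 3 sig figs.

41.1 V

ω = 2πf = 153300 rad/s
X_L = ωL = 18400 Ω
X_C = 1/(ωC) = 16000 Ω
Net reactance X = X_L − X_C = 2370 Ω
Z = j2370 Ω
|Z| = √(0² + 2370²) = 2370 Ω
I = V/|Z| = 2.56 mA
V_C = I·|Z_C| = 0.00256 × 16000 = 41.1 V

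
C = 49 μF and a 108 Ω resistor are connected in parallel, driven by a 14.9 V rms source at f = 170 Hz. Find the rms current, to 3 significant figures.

792 mA

ω = 2πf = 1068 rad/s
X_C = 1/(ωC) = 19.1 Ω
Parallel: admittances add. Y = 1/R + jωC
Y = (0.00926 + j0.0523) S
|Y| = 0.0532 S → |Z| = 1/|Y| = 18.8 Ω, ∠Z = −∠Y = -80.0°
I = V/|Z| = 14.9/18.8 = 792 mA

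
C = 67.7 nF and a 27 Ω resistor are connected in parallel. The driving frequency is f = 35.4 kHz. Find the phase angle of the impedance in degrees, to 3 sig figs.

-22.1°

ω = 2πf = 222400 rad/s
X_C = 1/(ωC) = 66.4 Ω
Parallel: admittances add. Y = 1/R + jωC
Y = (0.0370 + j0.0151) S
|Y| = 0.0400 S → |Z| = 1/|Y| = 25.0 Ω, ∠Z = −∠Y = -22.1°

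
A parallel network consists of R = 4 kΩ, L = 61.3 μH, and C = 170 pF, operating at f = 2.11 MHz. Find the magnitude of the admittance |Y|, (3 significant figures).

ω = 2πf = 1.326e+07 rad/s
X_L = ωL = 813 Ω
X_C = 1/(ωC) = 444 Ω
Parallel: admittances add. Y = 1/R + 1/(jωL) + jωC
Y = (0.000250 + j0.00102) S
|Y| = 0.00105 S → |Z| = 1/|Y| = 949 Ω, ∠Z = −∠Y = -76.3°

1.05 mS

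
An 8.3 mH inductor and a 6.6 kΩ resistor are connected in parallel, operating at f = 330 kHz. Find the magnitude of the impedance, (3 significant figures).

ω = 2πf = 2.073e+06 rad/s
X_L = ωL = 17200 Ω
Parallel: admittances add. Y = 1/R + 1/(jωL)
Y = (0.000152 − j5.81e-05) S
|Y| = 0.000162 S → |Z| = 1/|Y| = 6160 Ω, ∠Z = −∠Y = 21.0°

6160 Ω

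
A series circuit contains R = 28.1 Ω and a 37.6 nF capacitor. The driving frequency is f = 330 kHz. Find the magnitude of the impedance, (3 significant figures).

30.9 Ω

ω = 2πf = 2.073e+06 rad/s
X_C = 1/(ωC) = 12.8 Ω
Z = 28.1 − j12.8 Ω
|Z| = √(28.1² + 12.8²) = 30.9 Ω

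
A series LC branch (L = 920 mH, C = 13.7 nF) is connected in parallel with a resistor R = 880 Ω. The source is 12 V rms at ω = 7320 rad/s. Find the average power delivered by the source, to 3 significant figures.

X_L = ωL = 6730 Ω
X_C = 1/(ωC) = 9970 Ω
Branch 1: Z₁ = R = 880 Ω
Branch 2 (series LC): Z₂ = j(X_L − X_C) = −j3240 Ω
Parallel: Z = Z₁Z₂/(Z₁+Z₂), |Z| = 849 Ω, ∠Z = -15.2°
I = V/|Z| = 14.1 mA
P = VI cos φ = 12 × 0.0141 × cos(-15.2°) = 164 mW

164 mW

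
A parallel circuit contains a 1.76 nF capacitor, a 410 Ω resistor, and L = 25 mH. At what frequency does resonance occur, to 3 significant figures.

24.0 kHz

ω₀ = 1/√(LC) = 1/√(0.025 × 1.76e-09) = 150800 rad/s
f₀ = ω₀/(2π) = 24.0 kHz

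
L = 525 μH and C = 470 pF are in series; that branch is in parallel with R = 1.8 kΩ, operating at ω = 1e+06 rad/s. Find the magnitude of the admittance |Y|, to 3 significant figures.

X_L = ωL = 525 Ω
X_C = 1/(ωC) = 2130 Ω
Branch 1: Z₁ = R = 1800 Ω
Branch 2 (series LC): Z₂ = j(X_L − X_C) = −j1600 Ω
Parallel: Z = Z₁Z₂/(Z₁+Z₂), |Z| = 1200 Ω, ∠Z = -48.3°
|Y| = 1/|Z| = 835 μS

835 μS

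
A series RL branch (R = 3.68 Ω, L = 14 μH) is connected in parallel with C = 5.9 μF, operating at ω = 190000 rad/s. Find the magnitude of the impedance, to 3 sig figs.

X_L = ωL = 2.66 Ω
X_C = 1/(ωC) = 0.892 Ω
Branch 1 (R+jX_L): Z₁ = 3.68 + j2.66 Ω, |Z₁| = 4.54 Ω
Branch 2 (−jX_C): Z₂ = −j0.892 Ω
Parallel: Z = Z₁Z₂/(Z₁+Z₂), |Z| = 0.992 Ω, ∠Z = -79.8°

0.992 Ω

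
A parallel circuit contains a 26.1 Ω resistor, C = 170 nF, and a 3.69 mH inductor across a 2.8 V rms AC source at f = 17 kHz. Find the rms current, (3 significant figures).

116 mA

ω = 2πf = 106800 rad/s
X_L = ωL = 394 Ω
X_C = 1/(ωC) = 55.1 Ω
Parallel: admittances add. Y = 1/R + 1/(jωL) + jωC
Y = (0.0383 + j0.0156) S
|Y| = 0.0414 S → |Z| = 1/|Y| = 24.2 Ω, ∠Z = −∠Y = -22.2°
I = V/|Z| = 2.8/24.2 = 116 mA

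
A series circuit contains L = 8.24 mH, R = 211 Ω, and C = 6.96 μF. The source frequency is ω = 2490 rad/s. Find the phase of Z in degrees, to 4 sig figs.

-9.995°

X_L = ωL = 20.52 Ω
X_C = 1/(ωC) = 57.70 Ω
Net reactance X = X_L − X_C = -37.18 Ω
Z = 211.0 − j37.18 Ω
|Z| = √(211.0² + 37.18²) = 214.3 Ω
∠Z = arctan(-37.18/211.0) = -9.995°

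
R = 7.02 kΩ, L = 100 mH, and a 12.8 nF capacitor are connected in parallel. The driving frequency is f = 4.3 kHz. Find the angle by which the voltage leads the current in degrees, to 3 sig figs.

ω = 2πf = 27020 rad/s
X_L = ωL = 2700 Ω
X_C = 1/(ωC) = 2890 Ω
Parallel: admittances add. Y = 1/R + 1/(jωL) + jωC
Y = (0.000142 − j2.43e-05) S
|Y| = 0.000145 S → |Z| = 1/|Y| = 6920 Ω, ∠Z = −∠Y = 9.68°

9.68°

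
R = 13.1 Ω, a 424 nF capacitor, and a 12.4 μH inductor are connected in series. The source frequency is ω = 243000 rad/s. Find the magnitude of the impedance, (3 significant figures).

X_L = ωL = 3.01 Ω
X_C = 1/(ωC) = 9.71 Ω
Net reactance X = X_L − X_C = -6.69 Ω
Z = 13.1 − j6.69 Ω
|Z| = √(13.1² + 6.69²) = 14.7 Ω

14.7 Ω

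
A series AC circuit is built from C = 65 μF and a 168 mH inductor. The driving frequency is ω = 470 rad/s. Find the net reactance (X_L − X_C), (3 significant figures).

46.2 Ω

X_L = ωL = 79.0 Ω
X_C = 1/(ωC) = 32.7 Ω
X = 79.0 − 32.7 = 46.2 Ω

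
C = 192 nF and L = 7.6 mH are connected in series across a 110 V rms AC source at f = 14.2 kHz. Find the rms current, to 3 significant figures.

ω = 2πf = 89220 rad/s
X_L = ωL = 678 Ω
X_C = 1/(ωC) = 58.4 Ω
Net reactance X = X_L − X_C = 620 Ω
Z = j620 Ω
|Z| = √(0² + 620²) = 620 Ω
I = V/|Z| = 110/620 = 178 mA

178 mA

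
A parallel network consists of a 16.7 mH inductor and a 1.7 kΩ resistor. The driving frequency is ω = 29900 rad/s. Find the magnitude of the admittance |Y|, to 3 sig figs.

2.09 mS

X_L = ωL = 499 Ω
Parallel: admittances add. Y = 1/R + 1/(jωL)
Y = (0.000588 − j0.00200) S
|Y| = 0.00209 S → |Z| = 1/|Y| = 479 Ω, ∠Z = −∠Y = 73.6°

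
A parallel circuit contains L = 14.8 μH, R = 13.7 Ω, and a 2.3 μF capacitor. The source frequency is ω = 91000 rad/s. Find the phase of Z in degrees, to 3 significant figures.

82.2°

X_L = ωL = 1.35 Ω
X_C = 1/(ωC) = 4.78 Ω
Parallel: admittances add. Y = 1/R + 1/(jωL) + jωC
Y = (0.0730 − j0.533) S
|Y| = 0.538 S → |Z| = 1/|Y| = 1.86 Ω, ∠Z = −∠Y = 82.2°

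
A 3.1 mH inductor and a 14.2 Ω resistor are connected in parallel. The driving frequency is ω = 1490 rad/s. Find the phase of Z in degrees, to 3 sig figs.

72.0°

X_L = ωL = 4.62 Ω
Parallel: admittances add. Y = 1/R + 1/(jωL)
Y = (0.0704 − j0.216) S
|Y| = 0.228 S → |Z| = 1/|Y| = 4.39 Ω, ∠Z = −∠Y = 72.0°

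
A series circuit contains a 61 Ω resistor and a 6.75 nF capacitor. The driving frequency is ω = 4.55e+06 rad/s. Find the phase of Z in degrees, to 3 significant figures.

-28.1°

X_C = 1/(ωC) = 32.6 Ω
Z = 61.0 − j32.6 Ω
|Z| = √(61.0² + 32.6²) = 69.1 Ω
∠Z = arctan(-32.6/61.0) = -28.1°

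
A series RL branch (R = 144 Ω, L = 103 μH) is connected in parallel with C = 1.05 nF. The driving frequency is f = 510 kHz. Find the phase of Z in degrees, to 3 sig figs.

-36.4°

ω = 2πf = 3.204e+06 rad/s
X_L = ωL = 330 Ω
X_C = 1/(ωC) = 297 Ω
Branch 1 (R+jX_L): Z₁ = 144 + j330 Ω, |Z₁| = 360 Ω
Branch 2 (−jX_C): Z₂ = −j297 Ω
Parallel: Z = Z₁Z₂/(Z₁+Z₂), |Z| = 725 Ω, ∠Z = -36.4°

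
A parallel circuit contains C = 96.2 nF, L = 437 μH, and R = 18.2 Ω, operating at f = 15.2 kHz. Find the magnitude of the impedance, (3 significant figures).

ω = 2πf = 95500 rad/s
X_L = ωL = 41.7 Ω
X_C = 1/(ωC) = 109 Ω
Parallel: admittances add. Y = 1/R + 1/(jωL) + jωC
Y = (0.0549 − j0.0148) S
|Y| = 0.0569 S → |Z| = 1/|Y| = 17.6 Ω, ∠Z = −∠Y = 15.0°

17.6 Ω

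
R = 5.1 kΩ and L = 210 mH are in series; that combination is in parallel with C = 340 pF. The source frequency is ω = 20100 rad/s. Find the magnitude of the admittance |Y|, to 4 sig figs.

146.8 μS

X_L = ωL = 4221 Ω
X_C = 1/(ωC) = 146300 Ω
Branch 1 (R+jX_L): Z₁ = 5100 + j4221 Ω, |Z₁| = 6620 Ω
Branch 2 (−jX_C): Z₂ = −j146300 Ω
Parallel: Z = Z₁Z₂/(Z₁+Z₂), |Z| = 6812 Ω, ∠Z = 37.56°
|Y| = 1/|Z| = 146.8 μS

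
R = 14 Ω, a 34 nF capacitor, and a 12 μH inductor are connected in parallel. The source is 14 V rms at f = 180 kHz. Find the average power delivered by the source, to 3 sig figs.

ω = 2πf = 1.131e+06 rad/s
X_L = ωL = 13.6 Ω
X_C = 1/(ωC) = 26.0 Ω
Parallel: admittances add. Y = 1/R + 1/(jωL) + jωC
Y = (0.0714 − j0.0352) S
|Y| = 0.0796 S → |Z| = 1/|Y| = 12.6 Ω, ∠Z = −∠Y = 26.3°
I = V/|Z| = 1.12 A
P = VI cos φ = 14 × 1.12 × cos(26.3°) = 14.0 W

14.0 W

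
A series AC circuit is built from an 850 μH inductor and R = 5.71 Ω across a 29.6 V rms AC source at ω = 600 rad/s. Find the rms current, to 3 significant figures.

5.16 A

X_L = ωL = 0.510 Ω
Z = 5.71 + j0.510 Ω
|Z| = √(5.71² + 0.510²) = 5.73 Ω
I = V/|Z| = 29.6/5.73 = 5.16 A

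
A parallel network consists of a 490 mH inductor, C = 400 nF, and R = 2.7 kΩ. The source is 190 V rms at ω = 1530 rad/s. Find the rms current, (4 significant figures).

X_L = ωL = 749.7 Ω
X_C = 1/(ωC) = 1634 Ω
Parallel: admittances add. Y = 1/R + 1/(jωL) + jωC
Y = (0.0003704 − j0.0007219) S
|Y| = 0.0008113 S → |Z| = 1/|Y| = 1233 Ω, ∠Z = −∠Y = 62.84°
I = V/|Z| = 190/1233 = 154.2 mA

154.2 mA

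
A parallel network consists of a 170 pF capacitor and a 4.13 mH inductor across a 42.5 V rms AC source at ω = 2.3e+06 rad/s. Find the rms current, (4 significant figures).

X_L = ωL = 9499 Ω
X_C = 1/(ωC) = 2558 Ω
Parallel: admittances add. Y = 1/(jωL) + jωC
Y = (0 + j0.0002857) S
|Y| = 0.0002857 S → |Z| = 1/|Y| = 3500 Ω, ∠Z = −∠Y = -90.00°
I = V/|Z| = 42.5/3500 = 12.14 mA

12.14 mA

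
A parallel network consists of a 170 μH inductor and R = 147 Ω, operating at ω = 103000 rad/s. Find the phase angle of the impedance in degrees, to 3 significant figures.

83.2°

X_L = ωL = 17.5 Ω
Parallel: admittances add. Y = 1/R + 1/(jωL)
Y = (0.00680 − j0.0571) S
|Y| = 0.0575 S → |Z| = 1/|Y| = 17.4 Ω, ∠Z = −∠Y = 83.2°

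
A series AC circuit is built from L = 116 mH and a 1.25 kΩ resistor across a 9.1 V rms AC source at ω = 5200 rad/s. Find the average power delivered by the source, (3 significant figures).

X_L = ωL = 603 Ω
Z = 1250 + j603 Ω
|Z| = √(1250² + 603²) = 1390 Ω
∠Z = arctan(603/1250) = 25.8°
I = V/|Z| = 6.56 mA
P = VI cos φ = 9.1 × 0.00656 × cos(25.8°) = 53.7 mW

53.7 mW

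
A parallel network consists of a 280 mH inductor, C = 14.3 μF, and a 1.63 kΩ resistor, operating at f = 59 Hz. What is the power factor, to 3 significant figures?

0.140

ω = 2πf = 370.7 rad/s
X_L = ωL = 104 Ω
X_C = 1/(ωC) = 189 Ω
Parallel: admittances add. Y = 1/R + 1/(jωL) + jωC
Y = (0.000613 − j0.00433) S
|Y| = 0.00438 S → |Z| = 1/|Y| = 229 Ω, ∠Z = −∠Y = 81.9°
cos φ = cos(81.9°) = 0.140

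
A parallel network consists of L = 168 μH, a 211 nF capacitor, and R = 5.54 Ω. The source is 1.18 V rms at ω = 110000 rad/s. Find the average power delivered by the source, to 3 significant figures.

251 mW

X_L = ωL = 18.5 Ω
X_C = 1/(ωC) = 43.1 Ω
Parallel: admittances add. Y = 1/R + 1/(jωL) + jωC
Y = (0.181 − j0.0309) S
|Y| = 0.183 S → |Z| = 1/|Y| = 5.46 Ω, ∠Z = −∠Y = 9.71°
I = V/|Z| = 216 mA
P = VI cos φ = 1.18 × 0.216 × cos(9.71°) = 251 mW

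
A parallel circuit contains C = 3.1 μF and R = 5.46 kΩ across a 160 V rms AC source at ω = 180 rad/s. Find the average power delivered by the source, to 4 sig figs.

X_C = 1/(ωC) = 1792 Ω
Parallel: admittances add. Y = 1/R + jωC
Y = (0.0001832 + j0.0005580) S
|Y| = 0.0005873 S → |Z| = 1/|Y| = 1703 Ω, ∠Z = −∠Y = -71.83°
I = V/|Z| = 93.97 mA
P = VI cos φ = 160 × 0.09397 × cos(-71.83°) = 4.689 W

4.689 W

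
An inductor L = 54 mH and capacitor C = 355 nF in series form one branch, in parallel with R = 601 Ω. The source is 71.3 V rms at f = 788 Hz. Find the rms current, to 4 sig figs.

264.5 mA

ω = 2πf = 4951 rad/s
X_L = ωL = 267.4 Ω
X_C = 1/(ωC) = 568.9 Ω
Branch 1: Z₁ = R = 601.0 Ω
Branch 2 (series LC): Z₂ = j(X_L − X_C) = −j301.6 Ω
Parallel: Z = Z₁Z₂/(Z₁+Z₂), |Z| = 269.5 Ω, ∠Z = -63.35°
I = V/|Z| = 71.3/269.5 = 264.5 mA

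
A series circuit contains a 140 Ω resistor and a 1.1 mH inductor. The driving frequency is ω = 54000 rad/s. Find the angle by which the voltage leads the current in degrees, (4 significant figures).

X_L = ωL = 59.40 Ω
Z = 140.0 + j59.40 Ω
|Z| = √(140.0² + 59.40²) = 152.1 Ω
∠Z = arctan(59.40/140.0) = 22.99°

22.99°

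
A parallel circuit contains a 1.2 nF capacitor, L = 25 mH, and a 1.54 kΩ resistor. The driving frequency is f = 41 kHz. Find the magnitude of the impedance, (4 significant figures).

1499 Ω

ω = 2πf = 257600 rad/s
X_L = ωL = 6440 Ω
X_C = 1/(ωC) = 3235 Ω
Parallel: admittances add. Y = 1/R + 1/(jωL) + jωC
Y = (0.0006494 + j0.0001539) S
|Y| = 0.0006673 S → |Z| = 1/|Y| = 1499 Ω, ∠Z = −∠Y = -13.33°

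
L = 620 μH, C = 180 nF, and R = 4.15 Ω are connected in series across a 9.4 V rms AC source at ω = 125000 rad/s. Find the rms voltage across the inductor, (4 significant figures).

21.87 V

X_L = ωL = 77.50 Ω
X_C = 1/(ωC) = 44.44 Ω
Net reactance X = X_L − X_C = 33.06 Ω
Z = 4.150 + j33.06 Ω
|Z| = √(4.150² + 33.06²) = 33.32 Ω
I = V/|Z| = 282.2 mA
V_L = I·|Z_L| = 0.2822 × 77.50 = 21.87 V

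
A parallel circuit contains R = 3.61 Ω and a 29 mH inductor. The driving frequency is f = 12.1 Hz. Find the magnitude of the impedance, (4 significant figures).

ω = 2πf = 76.03 rad/s
X_L = ωL = 2.205 Ω
Parallel: admittances add. Y = 1/R + 1/(jωL)
Y = (0.2770 − j0.4536) S
|Y| = 0.5315 S → |Z| = 1/|Y| = 1.882 Ω, ∠Z = −∠Y = 58.59°

1.882 Ω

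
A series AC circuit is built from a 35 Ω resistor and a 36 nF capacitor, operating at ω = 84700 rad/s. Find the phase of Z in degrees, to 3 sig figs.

X_C = 1/(ωC) = 328 Ω
Z = 35.0 − j328 Ω
|Z| = √(35.0² + 328²) = 330 Ω
∠Z = arctan(-328/35.0) = -83.9°

-83.9°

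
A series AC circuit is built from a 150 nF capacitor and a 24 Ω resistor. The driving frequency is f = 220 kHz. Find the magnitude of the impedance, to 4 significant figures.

ω = 2πf = 1.382e+06 rad/s
X_C = 1/(ωC) = 4.823 Ω
Z = 24.00 − j4.823 Ω
|Z| = √(24.00² + 4.823²) = 24.48 Ω

24.48 Ω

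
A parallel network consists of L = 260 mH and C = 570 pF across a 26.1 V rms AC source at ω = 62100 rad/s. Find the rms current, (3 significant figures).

693 μA

X_L = ωL = 16100 Ω
X_C = 1/(ωC) = 28300 Ω
Parallel: admittances add. Y = 1/(jωL) + jωC
Y = (0 − j2.65e-05) S
|Y| = 2.65e-05 S → |Z| = 1/|Y| = 37700 Ω, ∠Z = −∠Y = 90.0°
I = V/|Z| = 26.1/37700 = 693 μA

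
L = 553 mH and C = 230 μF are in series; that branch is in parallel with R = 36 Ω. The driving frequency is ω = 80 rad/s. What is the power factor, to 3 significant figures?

X_L = ωL = 44.2 Ω
X_C = 1/(ωC) = 54.3 Ω
Branch 1: Z₁ = R = 36.0 Ω
Branch 2 (series LC): Z₂ = j(X_L − X_C) = −j10.1 Ω
Parallel: Z = Z₁Z₂/(Z₁+Z₂), |Z| = 9.73 Ω, ∠Z = -74.3°
cos φ = cos(-74.3°) = 0.270

0.270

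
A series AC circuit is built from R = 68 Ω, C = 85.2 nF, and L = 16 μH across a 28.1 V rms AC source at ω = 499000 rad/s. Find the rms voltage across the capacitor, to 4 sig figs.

9.476 V

X_L = ωL = 7.984 Ω
X_C = 1/(ωC) = 23.52 Ω
Net reactance X = X_L − X_C = -15.54 Ω
Z = 68.00 − j15.54 Ω
|Z| = √(68.00² + 15.54²) = 69.75 Ω
I = V/|Z| = 402.9 mA
V_C = I·|Z_C| = 0.4029 × 23.52 = 9.476 V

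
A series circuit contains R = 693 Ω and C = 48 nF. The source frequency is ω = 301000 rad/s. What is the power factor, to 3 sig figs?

X_C = 1/(ωC) = 69.2 Ω
Z = 693 − j69.2 Ω
|Z| = √(693² + 69.2²) = 696 Ω
∠Z = arctan(-69.2/693) = -5.70°
cos φ = cos(-5.70°) = 0.995

0.995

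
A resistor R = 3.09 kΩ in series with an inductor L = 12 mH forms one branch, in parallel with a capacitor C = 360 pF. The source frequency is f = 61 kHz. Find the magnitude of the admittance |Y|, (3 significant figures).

101 μS

ω = 2πf = 383300 rad/s
X_L = ωL = 4600 Ω
X_C = 1/(ωC) = 7250 Ω
Branch 1 (R+jX_L): Z₁ = 3090 + j4600 Ω, |Z₁| = 5540 Ω
Branch 2 (−jX_C): Z₂ = −j7250 Ω
Parallel: Z = Z₁Z₂/(Z₁+Z₂), |Z| = 9870 Ω, ∠Z = 6.70°
|Y| = 1/|Z| = 101 μS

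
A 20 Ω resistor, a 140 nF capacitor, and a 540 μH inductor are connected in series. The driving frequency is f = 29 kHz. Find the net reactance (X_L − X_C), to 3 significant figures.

ω = 2πf = 182200 rad/s
X_L = ωL = 98.4 Ω
X_C = 1/(ωC) = 39.2 Ω
X = 98.4 − 39.2 = 59.2 Ω

59.2 Ω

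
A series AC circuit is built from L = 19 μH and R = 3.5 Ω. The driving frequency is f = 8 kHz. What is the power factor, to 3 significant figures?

0.965

ω = 2πf = 50270 rad/s
X_L = ωL = 0.955 Ω
Z = 3.50 + j0.955 Ω
|Z| = √(3.50² + 0.955²) = 3.63 Ω
∠Z = arctan(0.955/3.50) = 15.3°
cos φ = cos(15.3°) = 0.965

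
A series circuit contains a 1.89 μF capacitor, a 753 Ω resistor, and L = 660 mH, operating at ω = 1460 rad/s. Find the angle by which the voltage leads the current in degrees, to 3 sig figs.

38.6°

X_L = ωL = 964 Ω
X_C = 1/(ωC) = 362 Ω
Net reactance X = X_L − X_C = 601 Ω
Z = 753 + j601 Ω
|Z| = √(753² + 601²) = 964 Ω
∠Z = arctan(601/753) = 38.6°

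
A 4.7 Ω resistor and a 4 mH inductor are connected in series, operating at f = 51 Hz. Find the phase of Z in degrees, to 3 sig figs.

15.3°

ω = 2πf = 320.4 rad/s
X_L = ωL = 1.28 Ω
Z = 4.70 + j1.28 Ω
|Z| = √(4.70² + 1.28²) = 4.87 Ω
∠Z = arctan(1.28/4.70) = 15.3°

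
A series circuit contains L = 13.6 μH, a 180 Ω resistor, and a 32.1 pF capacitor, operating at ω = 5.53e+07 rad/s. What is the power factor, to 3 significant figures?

X_L = ωL = 752 Ω
X_C = 1/(ωC) = 563 Ω
Net reactance X = X_L − X_C = 189 Ω
Z = 180 + j189 Ω
|Z| = √(180² + 189²) = 261 Ω
∠Z = arctan(189/180) = 46.4°
cos φ = cos(46.4°) = 0.690

0.690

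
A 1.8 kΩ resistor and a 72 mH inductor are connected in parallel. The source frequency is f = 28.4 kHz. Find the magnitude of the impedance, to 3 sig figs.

ω = 2πf = 178400 rad/s
X_L = ωL = 12800 Ω
Parallel: admittances add. Y = 1/R + 1/(jωL)
Y = (0.000556 − j7.78e-05) S
|Y| = 0.000561 S → |Z| = 1/|Y| = 1780 Ω, ∠Z = −∠Y = 7.98°

1780 Ω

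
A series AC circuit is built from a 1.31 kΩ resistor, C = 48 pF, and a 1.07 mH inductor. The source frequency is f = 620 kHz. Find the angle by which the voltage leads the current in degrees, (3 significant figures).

ω = 2πf = 3.896e+06 rad/s
X_L = ωL = 4170 Ω
X_C = 1/(ωC) = 5350 Ω
Net reactance X = X_L − X_C = -1180 Ω
Z = 1310 − j1180 Ω
|Z| = √(1310² + 1180²) = 1760 Ω
∠Z = arctan(-1180/1310) = -42.0°

-42.0°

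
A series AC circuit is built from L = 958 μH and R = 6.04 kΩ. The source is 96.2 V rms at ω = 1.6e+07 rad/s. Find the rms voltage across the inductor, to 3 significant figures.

89.5 V

X_L = ωL = 15300 Ω
Z = 6040 + j15300 Ω
|Z| = √(6040² + 15300²) = 16500 Ω
I = V/|Z| = 5.84 mA
V_L = I·|Z_L| = 0.00584 × 15300 = 89.5 V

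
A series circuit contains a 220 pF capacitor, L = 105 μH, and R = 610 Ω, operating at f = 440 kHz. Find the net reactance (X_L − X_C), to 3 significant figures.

-1350 Ω

ω = 2πf = 2.765e+06 rad/s
X_L = ωL = 290 Ω
X_C = 1/(ωC) = 1640 Ω
X = 290 − 1640 = -1350 Ω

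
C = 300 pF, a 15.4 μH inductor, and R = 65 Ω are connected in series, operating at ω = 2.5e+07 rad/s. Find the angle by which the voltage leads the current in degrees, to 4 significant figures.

X_L = ωL = 385.0 Ω
X_C = 1/(ωC) = 133.3 Ω
Net reactance X = X_L − X_C = 251.7 Ω
Z = 65.00 + j251.7 Ω
|Z| = √(65.00² + 251.7²) = 259.9 Ω
∠Z = arctan(251.7/65.00) = 75.52°

75.52°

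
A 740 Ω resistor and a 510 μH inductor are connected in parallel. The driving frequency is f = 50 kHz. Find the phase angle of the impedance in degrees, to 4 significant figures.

ω = 2πf = 314200 rad/s
X_L = ωL = 160.2 Ω
Parallel: admittances add. Y = 1/R + 1/(jωL)
Y = (0.001351 − j0.006241) S
|Y| = 0.006386 S → |Z| = 1/|Y| = 156.6 Ω, ∠Z = −∠Y = 77.78°

77.78°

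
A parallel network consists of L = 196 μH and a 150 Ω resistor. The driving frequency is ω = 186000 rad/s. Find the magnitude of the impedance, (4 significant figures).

X_L = ωL = 36.46 Ω
Parallel: admittances add. Y = 1/R + 1/(jωL)
Y = (0.006667 − j0.02743) S
|Y| = 0.02823 S → |Z| = 1/|Y| = 35.42 Ω, ∠Z = −∠Y = 76.34°

35.42 Ω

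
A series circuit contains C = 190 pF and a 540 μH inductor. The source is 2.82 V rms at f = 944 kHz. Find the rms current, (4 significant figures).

ω = 2πf = 5.931e+06 rad/s
X_L = ωL = 3203 Ω
X_C = 1/(ωC) = 887.3 Ω
Net reactance X = X_L − X_C = 2316 Ω
Z = j2316 Ω
|Z| = √(0² + 2316²) = 2316 Ω
I = V/|Z| = 2.82/2316 = 1.218 mA

1.218 mA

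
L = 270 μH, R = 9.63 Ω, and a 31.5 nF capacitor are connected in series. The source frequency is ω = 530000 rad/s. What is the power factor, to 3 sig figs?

0.115

X_L = ωL = 143 Ω
X_C = 1/(ωC) = 59.9 Ω
Net reactance X = X_L − X_C = 83.2 Ω
Z = 9.63 + j83.2 Ω
|Z| = √(9.63² + 83.2²) = 83.8 Ω
∠Z = arctan(83.2/9.63) = 83.4°
cos φ = cos(83.4°) = 0.115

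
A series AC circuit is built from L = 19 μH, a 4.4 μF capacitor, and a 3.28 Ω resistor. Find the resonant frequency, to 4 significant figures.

17.41 kHz

ω₀ = 1/√(LC) = 1/√(1.9e-05 × 4.4e-06) = 109400 rad/s
f₀ = ω₀/(2π) = 17.41 kHz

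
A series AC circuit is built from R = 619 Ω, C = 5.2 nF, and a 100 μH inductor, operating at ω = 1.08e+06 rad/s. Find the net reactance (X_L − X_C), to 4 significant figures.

X_L = ωL = 108.0 Ω
X_C = 1/(ωC) = 178.1 Ω
X = 108.0 − 178.1 = -70.06 Ω

-70.06 Ω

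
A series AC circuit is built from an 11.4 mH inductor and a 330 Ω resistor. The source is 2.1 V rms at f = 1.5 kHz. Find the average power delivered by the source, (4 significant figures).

12.08 mW

ω = 2πf = 9425 rad/s
X_L = ωL = 107.4 Ω
Z = 330.0 + j107.4 Ω
|Z| = √(330.0² + 107.4²) = 347.1 Ω
∠Z = arctan(107.4/330.0) = 18.03°
I = V/|Z| = 6.051 mA
P = VI cos φ = 2.1 × 0.006051 × cos(18.03°) = 12.08 mW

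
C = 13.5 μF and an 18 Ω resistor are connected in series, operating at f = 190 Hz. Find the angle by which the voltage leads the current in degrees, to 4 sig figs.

-73.82°

ω = 2πf = 1194 rad/s
X_C = 1/(ωC) = 62.05 Ω
Z = 18.00 − j62.05 Ω
|Z| = √(18.00² + 62.05²) = 64.61 Ω
∠Z = arctan(-62.05/18.00) = -73.82°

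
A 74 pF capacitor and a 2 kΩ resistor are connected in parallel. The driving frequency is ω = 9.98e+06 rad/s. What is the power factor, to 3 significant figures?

0.561

X_C = 1/(ωC) = 1350 Ω
Parallel: admittances add. Y = 1/R + jωC
Y = (0.000500 + j0.000739) S
|Y| = 0.000892 S → |Z| = 1/|Y| = 1120 Ω, ∠Z = −∠Y = -55.9°
cos φ = cos(-55.9°) = 0.561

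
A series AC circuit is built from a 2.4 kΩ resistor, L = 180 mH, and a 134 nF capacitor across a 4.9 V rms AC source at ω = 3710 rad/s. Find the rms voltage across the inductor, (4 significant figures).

1.190 V

X_L = ωL = 667.8 Ω
X_C = 1/(ωC) = 2012 Ω
Net reactance X = X_L − X_C = -1344 Ω
Z = 2400 − j1344 Ω
|Z| = √(2400² + 1344²) = 2751 Ω
I = V/|Z| = 1.781 mA
V_L = I·|Z_L| = 0.001781 × 667.8 = 1.190 V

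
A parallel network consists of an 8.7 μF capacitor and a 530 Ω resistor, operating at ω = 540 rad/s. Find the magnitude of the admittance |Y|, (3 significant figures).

X_C = 1/(ωC) = 213 Ω
Parallel: admittances add. Y = 1/R + jωC
Y = (0.00189 + j0.00470) S
|Y| = 0.00506 S → |Z| = 1/|Y| = 198 Ω, ∠Z = −∠Y = -68.1°

5.06 mS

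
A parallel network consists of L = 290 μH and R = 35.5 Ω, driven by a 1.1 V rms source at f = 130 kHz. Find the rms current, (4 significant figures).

31.33 mA

ω = 2πf = 816800 rad/s
X_L = ωL = 236.9 Ω
Parallel: admittances add. Y = 1/R + 1/(jωL)
Y = (0.02817 − j0.004222) S
|Y| = 0.02848 S → |Z| = 1/|Y| = 35.11 Ω, ∠Z = −∠Y = 8.523°
I = V/|Z| = 1.1/35.11 = 31.33 mA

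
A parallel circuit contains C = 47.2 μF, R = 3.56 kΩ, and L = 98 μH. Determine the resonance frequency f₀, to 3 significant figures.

ω₀ = 1/√(LC) = 1/√(9.8e-05 × 4.72e-05) = 14700 rad/s
f₀ = ω₀/(2π) = 2.34 kHz

2.34 kHz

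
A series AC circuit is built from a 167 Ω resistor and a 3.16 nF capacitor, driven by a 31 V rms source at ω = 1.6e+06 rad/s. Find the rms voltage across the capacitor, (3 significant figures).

23.7 V

X_C = 1/(ωC) = 198 Ω
Z = 167 − j198 Ω
|Z| = √(167² + 198²) = 259 Ω
I = V/|Z| = 120 mA
V_C = I·|Z_C| = 0.120 × 198 = 23.7 V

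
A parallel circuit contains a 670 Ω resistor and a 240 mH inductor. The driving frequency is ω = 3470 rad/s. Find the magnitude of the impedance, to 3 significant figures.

522 Ω

X_L = ωL = 833 Ω
Parallel: admittances add. Y = 1/R + 1/(jωL)
Y = (0.00149 − j0.00120) S
|Y| = 0.00192 S → |Z| = 1/|Y| = 522 Ω, ∠Z = −∠Y = 38.8°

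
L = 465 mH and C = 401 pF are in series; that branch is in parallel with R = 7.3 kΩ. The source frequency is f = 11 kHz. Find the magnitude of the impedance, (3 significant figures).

ω = 2πf = 69120 rad/s
X_L = ωL = 32100 Ω
X_C = 1/(ωC) = 36100 Ω
Branch 1: Z₁ = R = 7300 Ω
Branch 2 (series LC): Z₂ = j(X_L − X_C) = −j3940 Ω
Parallel: Z = Z₁Z₂/(Z₁+Z₂), |Z| = 3470 Ω, ∠Z = -61.6°

3470 Ω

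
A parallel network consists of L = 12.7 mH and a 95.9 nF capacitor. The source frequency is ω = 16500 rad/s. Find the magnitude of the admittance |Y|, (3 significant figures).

3.19 mS

X_L = ωL = 210 Ω
X_C = 1/(ωC) = 632 Ω
Parallel: admittances add. Y = 1/(jωL) + jωC
Y = (0 − j0.00319) S
|Y| = 0.00319 S → |Z| = 1/|Y| = 314 Ω, ∠Z = −∠Y = 90.0°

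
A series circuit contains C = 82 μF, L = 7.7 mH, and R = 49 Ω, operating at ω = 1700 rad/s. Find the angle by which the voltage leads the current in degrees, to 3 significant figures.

6.88°

X_L = ωL = 13.1 Ω
X_C = 1/(ωC) = 7.17 Ω
Net reactance X = X_L − X_C = 5.92 Ω
Z = 49.0 + j5.92 Ω
|Z| = √(49.0² + 5.92²) = 49.4 Ω
∠Z = arctan(5.92/49.0) = 6.88°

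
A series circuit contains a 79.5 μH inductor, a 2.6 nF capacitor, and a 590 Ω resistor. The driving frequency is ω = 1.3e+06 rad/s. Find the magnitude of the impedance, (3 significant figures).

621 Ω

X_L = ωL = 103 Ω
X_C = 1/(ωC) = 296 Ω
Net reactance X = X_L − X_C = -193 Ω
Z = 590 − j193 Ω
|Z| = √(590² + 193²) = 621 Ω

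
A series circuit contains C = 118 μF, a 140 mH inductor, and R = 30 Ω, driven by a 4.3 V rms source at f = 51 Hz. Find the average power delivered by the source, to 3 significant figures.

ω = 2πf = 320.4 rad/s
X_L = ωL = 44.9 Ω
X_C = 1/(ωC) = 26.4 Ω
Net reactance X = X_L − X_C = 18.4 Ω
Z = 30.0 + j18.4 Ω
|Z| = √(30.0² + 18.4²) = 35.2 Ω
∠Z = arctan(18.4/30.0) = 31.5°
I = V/|Z| = 122 mA
P = VI cos φ = 4.3 × 0.122 × cos(31.5°) = 448 mW

448 mW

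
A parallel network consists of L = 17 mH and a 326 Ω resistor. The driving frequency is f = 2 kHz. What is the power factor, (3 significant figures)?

ω = 2πf = 12570 rad/s
X_L = ωL = 214 Ω
Parallel: admittances add. Y = 1/R + 1/(jωL)
Y = (0.00307 − j0.00468) S
|Y| = 0.00560 S → |Z| = 1/|Y| = 179 Ω, ∠Z = −∠Y = 56.8°
cos φ = cos(56.8°) = 0.548

0.548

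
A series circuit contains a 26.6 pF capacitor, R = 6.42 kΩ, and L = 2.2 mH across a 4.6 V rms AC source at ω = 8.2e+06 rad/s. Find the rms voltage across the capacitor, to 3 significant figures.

X_L = ωL = 18000 Ω
X_C = 1/(ωC) = 4580 Ω
Net reactance X = X_L − X_C = 13500 Ω
Z = 6420 + j13500 Ω
|Z| = √(6420² + 13500²) = 14900 Ω
I = V/|Z| = 309 μA
V_C = I·|Z_C| = 0.000309 × 4580 = 1.41 V

1.41 V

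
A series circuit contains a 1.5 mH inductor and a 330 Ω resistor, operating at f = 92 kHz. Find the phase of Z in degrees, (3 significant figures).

69.2°

ω = 2πf = 578100 rad/s
X_L = ωL = 867 Ω
Z = 330 + j867 Ω
|Z| = √(330² + 867²) = 928 Ω
∠Z = arctan(867/330) = 69.2°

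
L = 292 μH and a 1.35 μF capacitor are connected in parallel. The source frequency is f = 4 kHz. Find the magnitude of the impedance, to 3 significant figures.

9.77 Ω

ω = 2πf = 25130 rad/s
X_L = ωL = 7.34 Ω
X_C = 1/(ωC) = 29.5 Ω
Parallel: admittances add. Y = 1/(jωL) + jωC
Y = (0 − j0.102) S
|Y| = 0.102 S → |Z| = 1/|Y| = 9.77 Ω, ∠Z = −∠Y = 90.0°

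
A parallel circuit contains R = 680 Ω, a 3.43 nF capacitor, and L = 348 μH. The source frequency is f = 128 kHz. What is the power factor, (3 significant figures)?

ω = 2πf = 804200 rad/s
X_L = ωL = 280 Ω
X_C = 1/(ωC) = 363 Ω
Parallel: admittances add. Y = 1/R + 1/(jωL) + jωC
Y = (0.00147 − j0.000814) S
|Y| = 0.00168 S → |Z| = 1/|Y| = 595 Ω, ∠Z = −∠Y = 29.0°
cos φ = cos(29.0°) = 0.875

0.875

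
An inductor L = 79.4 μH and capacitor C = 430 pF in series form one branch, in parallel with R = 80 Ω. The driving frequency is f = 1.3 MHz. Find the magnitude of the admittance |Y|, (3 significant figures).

ω = 2πf = 8.168e+06 rad/s
X_L = ωL = 649 Ω
X_C = 1/(ωC) = 285 Ω
Branch 1: Z₁ = R = 80.0 Ω
Branch 2 (series LC): Z₂ = j(X_L − X_C) = j364 Ω
Parallel: Z = Z₁Z₂/(Z₁+Z₂), |Z| = 78.1 Ω, ∠Z = 12.4°
|Y| = 1/|Z| = 12.8 mS

12.8 mS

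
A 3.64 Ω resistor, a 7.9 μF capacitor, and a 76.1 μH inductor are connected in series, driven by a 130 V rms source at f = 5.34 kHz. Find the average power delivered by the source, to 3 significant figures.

4.17 kW

ω = 2πf = 33550 rad/s
X_L = ωL = 2.55 Ω
X_C = 1/(ωC) = 3.77 Ω
Net reactance X = X_L − X_C = -1.22 Ω
Z = 3.64 − j1.22 Ω
|Z| = √(3.64² + 1.22²) = 3.84 Ω
∠Z = arctan(-1.22/3.64) = -18.5°
I = V/|Z| = 33.9 A
P = VI cos φ = 130 × 33.9 × cos(-18.5°) = 4.17 kW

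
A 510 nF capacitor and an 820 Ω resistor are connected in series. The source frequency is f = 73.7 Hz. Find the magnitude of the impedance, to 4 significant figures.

4313 Ω

ω = 2πf = 463.1 rad/s
X_C = 1/(ωC) = 4234 Ω
Z = 820.0 − j4234 Ω
|Z| = √(820.0² + 4234²) = 4313 Ω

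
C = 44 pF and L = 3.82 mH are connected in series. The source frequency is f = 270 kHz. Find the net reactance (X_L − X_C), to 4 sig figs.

ω = 2πf = 1.696e+06 rad/s
X_L = ωL = 6480 Ω
X_C = 1/(ωC) = 13400 Ω
X = 6480 − 13400 = -6916 Ω

-6916 Ω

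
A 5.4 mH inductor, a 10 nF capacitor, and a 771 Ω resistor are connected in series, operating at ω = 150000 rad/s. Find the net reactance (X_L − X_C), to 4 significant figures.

X_L = ωL = 810.0 Ω
X_C = 1/(ωC) = 666.7 Ω
X = 810.0 − 666.7 = 143.3 Ω

143.3 Ω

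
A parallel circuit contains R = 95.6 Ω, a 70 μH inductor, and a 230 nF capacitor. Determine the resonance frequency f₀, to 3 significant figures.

ω₀ = 1/√(LC) = 1/√(7e-05 × 2.3e-07) = 249200 rad/s
f₀ = ω₀/(2π) = 39.7 kHz

39.7 kHz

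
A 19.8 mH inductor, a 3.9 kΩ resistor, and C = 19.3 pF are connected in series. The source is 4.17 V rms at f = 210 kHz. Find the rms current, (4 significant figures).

304.2 μA

ω = 2πf = 1.319e+06 rad/s
X_L = ωL = 26130 Ω
X_C = 1/(ωC) = 39270 Ω
Net reactance X = X_L − X_C = -13140 Ω
Z = 3900 − j13140 Ω
|Z| = √(3900² + 13140²) = 13710 Ω
I = V/|Z| = 4.17/13710 = 304.2 μA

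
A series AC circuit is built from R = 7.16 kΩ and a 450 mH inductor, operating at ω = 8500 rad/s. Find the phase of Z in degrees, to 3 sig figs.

X_L = ωL = 3820 Ω
Z = 7160 + j3820 Ω
|Z| = √(7160² + 3820²) = 8120 Ω
∠Z = arctan(3820/7160) = 28.1°

28.1°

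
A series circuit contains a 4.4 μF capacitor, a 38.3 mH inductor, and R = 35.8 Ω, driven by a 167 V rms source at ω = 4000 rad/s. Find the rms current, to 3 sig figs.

X_L = ωL = 153 Ω
X_C = 1/(ωC) = 56.8 Ω
Net reactance X = X_L − X_C = 96.4 Ω
Z = 35.8 + j96.4 Ω
|Z| = √(35.8² + 96.4²) = 103 Ω
I = V/|Z| = 167/103 = 1.62 A

1.62 A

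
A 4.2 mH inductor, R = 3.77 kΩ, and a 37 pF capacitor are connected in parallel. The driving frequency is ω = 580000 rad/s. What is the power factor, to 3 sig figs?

0.563

X_L = ωL = 2440 Ω
X_C = 1/(ωC) = 46600 Ω
Parallel: admittances add. Y = 1/R + 1/(jωL) + jωC
Y = (0.000265 − j0.000389) S
|Y| = 0.000471 S → |Z| = 1/|Y| = 2120 Ω, ∠Z = −∠Y = 55.7°
cos φ = cos(55.7°) = 0.563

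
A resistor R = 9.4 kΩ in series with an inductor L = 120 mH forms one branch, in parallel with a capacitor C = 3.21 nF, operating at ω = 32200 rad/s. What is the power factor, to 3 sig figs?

X_L = ωL = 3860 Ω
X_C = 1/(ωC) = 9670 Ω
Branch 1 (R+jX_L): Z₁ = 9400 + j3860 Ω, |Z₁| = 10200 Ω
Branch 2 (−jX_C): Z₂ = −j9670 Ω
Parallel: Z = Z₁Z₂/(Z₁+Z₂), |Z| = 8900 Ω, ∠Z = -35.9°
cos φ = cos(-35.9°) = 0.810

0.810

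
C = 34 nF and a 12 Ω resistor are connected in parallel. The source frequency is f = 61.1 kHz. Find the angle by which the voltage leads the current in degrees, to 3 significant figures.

-8.90°

ω = 2πf = 383900 rad/s
X_C = 1/(ωC) = 76.6 Ω
Parallel: admittances add. Y = 1/R + jωC
Y = (0.0833 + j0.0131) S
|Y| = 0.0843 S → |Z| = 1/|Y| = 11.9 Ω, ∠Z = −∠Y = -8.90°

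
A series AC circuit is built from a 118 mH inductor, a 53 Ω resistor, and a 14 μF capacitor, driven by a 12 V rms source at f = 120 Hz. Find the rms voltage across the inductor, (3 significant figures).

ω = 2πf = 754.0 rad/s
X_L = ωL = 89.0 Ω
X_C = 1/(ωC) = 94.7 Ω
Net reactance X = X_L − X_C = -5.77 Ω
Z = 53.0 − j5.77 Ω
|Z| = √(53.0² + 5.77²) = 53.3 Ω
I = V/|Z| = 225 mA
V_L = I·|Z_L| = 0.225 × 89.0 = 20.0 V

20.0 V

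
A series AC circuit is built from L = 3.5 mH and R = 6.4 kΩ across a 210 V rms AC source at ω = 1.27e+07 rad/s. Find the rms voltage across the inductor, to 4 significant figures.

207.9 V

X_L = ωL = 44450 Ω
Z = 6400 + j44450 Ω
|Z| = √(6400² + 44450²) = 44910 Ω
I = V/|Z| = 4.676 mA
V_L = I·|Z_L| = 0.004676 × 44450 = 207.9 V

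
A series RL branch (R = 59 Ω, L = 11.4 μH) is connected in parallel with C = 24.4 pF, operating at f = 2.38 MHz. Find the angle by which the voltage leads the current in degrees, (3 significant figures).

ω = 2πf = 1.495e+07 rad/s
X_L = ωL = 170 Ω
X_C = 1/(ωC) = 2740 Ω
Branch 1 (R+jX_L): Z₁ = 59.0 + j170 Ω, |Z₁| = 180 Ω
Branch 2 (−jX_C): Z₂ = −j2740 Ω
Parallel: Z = Z₁Z₂/(Z₁+Z₂), |Z| = 192 Ω, ∠Z = 69.6°

69.6°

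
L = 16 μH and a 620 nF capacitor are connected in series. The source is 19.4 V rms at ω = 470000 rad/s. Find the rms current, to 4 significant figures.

X_L = ωL = 7.520 Ω
X_C = 1/(ωC) = 3.432 Ω
Net reactance X = X_L − X_C = 4.088 Ω
Z = j4.088 Ω
|Z| = √(0² + 4.088²) = 4.088 Ω
I = V/|Z| = 19.4/4.088 = 4.745 A

4.745 A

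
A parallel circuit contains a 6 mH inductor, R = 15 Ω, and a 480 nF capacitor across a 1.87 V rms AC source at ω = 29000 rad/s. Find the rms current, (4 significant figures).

X_L = ωL = 174.0 Ω
X_C = 1/(ωC) = 71.84 Ω
Parallel: admittances add. Y = 1/R + 1/(jωL) + jωC
Y = (0.06667 + j0.008173) S
|Y| = 0.06717 S → |Z| = 1/|Y| = 14.89 Ω, ∠Z = −∠Y = -6.989°
I = V/|Z| = 1.87/14.89 = 125.6 mA

125.6 mA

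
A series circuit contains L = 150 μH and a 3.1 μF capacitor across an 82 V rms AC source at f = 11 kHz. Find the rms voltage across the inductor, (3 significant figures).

149 V

ω = 2πf = 69120 rad/s
X_L = ωL = 10.4 Ω
X_C = 1/(ωC) = 4.67 Ω
Net reactance X = X_L − X_C = 5.70 Ω
Z = j5.70 Ω
|Z| = √(0² + 5.70²) = 5.70 Ω
I = V/|Z| = 14.4 A
V_L = I·|Z_L| = 14.4 × 10.4 = 149 V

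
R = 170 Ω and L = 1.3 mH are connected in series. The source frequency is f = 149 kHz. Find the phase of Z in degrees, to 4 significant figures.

82.05°

ω = 2πf = 936200 rad/s
X_L = ωL = 1217 Ω
Z = 170.0 + j1217 Ω
|Z| = √(170.0² + 1217²) = 1229 Ω
∠Z = arctan(1217/170.0) = 82.05°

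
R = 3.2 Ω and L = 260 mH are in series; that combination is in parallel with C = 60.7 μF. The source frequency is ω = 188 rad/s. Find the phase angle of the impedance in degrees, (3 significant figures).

X_L = ωL = 48.9 Ω
X_C = 1/(ωC) = 87.6 Ω
Branch 1 (R+jX_L): Z₁ = 3.20 + j48.9 Ω, |Z₁| = 49.0 Ω
Branch 2 (−jX_C): Z₂ = −j87.6 Ω
Parallel: Z = Z₁Z₂/(Z₁+Z₂), |Z| = 110 Ω, ∠Z = 81.5°

81.5°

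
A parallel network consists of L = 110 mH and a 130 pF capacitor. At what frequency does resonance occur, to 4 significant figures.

42.09 kHz

ω₀ = 1/√(LC) = 1/√(0.11 × 1.3e-10) = 264400 rad/s
f₀ = ω₀/(2π) = 42.09 kHz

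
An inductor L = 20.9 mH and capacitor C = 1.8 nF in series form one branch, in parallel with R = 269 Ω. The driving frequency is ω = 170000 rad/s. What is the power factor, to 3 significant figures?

0.727

X_L = ωL = 3550 Ω
X_C = 1/(ωC) = 3270 Ω
Branch 1: Z₁ = R = 269 Ω
Branch 2 (series LC): Z₂ = j(X_L − X_C) = j285 Ω
Parallel: Z = Z₁Z₂/(Z₁+Z₂), |Z| = 196 Ω, ∠Z = 43.3°
cos φ = cos(43.3°) = 0.727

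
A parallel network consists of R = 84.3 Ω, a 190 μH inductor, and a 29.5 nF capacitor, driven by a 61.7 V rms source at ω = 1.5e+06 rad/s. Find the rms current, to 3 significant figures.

X_L = ωL = 285 Ω
X_C = 1/(ωC) = 22.6 Ω
Parallel: admittances add. Y = 1/R + 1/(jωL) + jωC
Y = (0.0119 + j0.0407) S
|Y| = 0.0424 S → |Z| = 1/|Y| = 23.6 Ω, ∠Z = −∠Y = -73.8°
I = V/|Z| = 61.7/23.6 = 2.62 A

2.62 A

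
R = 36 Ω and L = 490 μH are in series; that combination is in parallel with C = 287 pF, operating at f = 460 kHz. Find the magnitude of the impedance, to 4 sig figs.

ω = 2πf = 2.89e+06 rad/s
X_L = ωL = 1416 Ω
X_C = 1/(ωC) = 1206 Ω
Branch 1 (R+jX_L): Z₁ = 36.00 + j1416 Ω, |Z₁| = 1417 Ω
Branch 2 (−jX_C): Z₂ = −j1206 Ω
Parallel: Z = Z₁Z₂/(Z₁+Z₂), |Z| = 7990 Ω, ∠Z = -81.76°

7990 Ω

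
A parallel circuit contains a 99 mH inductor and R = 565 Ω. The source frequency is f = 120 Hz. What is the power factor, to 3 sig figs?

ω = 2πf = 754.0 rad/s
X_L = ωL = 74.6 Ω
Parallel: admittances add. Y = 1/R + 1/(jωL)
Y = (0.00177 − j0.0134) S
|Y| = 0.0135 S → |Z| = 1/|Y| = 74.0 Ω, ∠Z = −∠Y = 82.5°
cos φ = cos(82.5°) = 0.131

0.131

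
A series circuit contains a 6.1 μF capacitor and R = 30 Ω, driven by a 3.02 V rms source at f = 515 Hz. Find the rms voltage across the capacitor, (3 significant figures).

ω = 2πf = 3236 rad/s
X_C = 1/(ωC) = 50.7 Ω
Z = 30.0 − j50.7 Ω
|Z| = √(30.0² + 50.7²) = 58.9 Ω
I = V/|Z| = 51.3 mA
V_C = I·|Z_C| = 0.0513 × 50.7 = 2.60 V

2.60 V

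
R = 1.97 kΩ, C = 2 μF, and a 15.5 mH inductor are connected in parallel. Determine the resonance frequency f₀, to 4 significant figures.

903.9 Hz

ω₀ = 1/√(LC) = 1/√(0.0155 × 2e-06) = 5680 rad/s
f₀ = ω₀/(2π) = 903.9 Hz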